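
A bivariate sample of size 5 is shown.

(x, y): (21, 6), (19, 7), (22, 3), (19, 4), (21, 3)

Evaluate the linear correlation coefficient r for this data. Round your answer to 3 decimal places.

n = 5, Σx = 102, Σy = 23, Σx² = 2088, Σy² = 119, Σxy = 464
nΣxy − ΣxΣy = 2320 − 2346 = -26
nΣx² − (Σx)² = 10440 − 10404 = 36; nΣy² − (Σy)² = 595 − 529 = 66
r = -26 / √(36 × 66) = -26 / 48.7442 ≈ -0.533

-0.533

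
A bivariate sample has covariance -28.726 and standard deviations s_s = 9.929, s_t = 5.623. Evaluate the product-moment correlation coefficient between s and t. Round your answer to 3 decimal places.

r = Cov(s,t) / (s_s · s_t) = -28.726 / (9.929 × 5.623)
  = -28.726 / 55.8308 ≈ -0.515

-0.515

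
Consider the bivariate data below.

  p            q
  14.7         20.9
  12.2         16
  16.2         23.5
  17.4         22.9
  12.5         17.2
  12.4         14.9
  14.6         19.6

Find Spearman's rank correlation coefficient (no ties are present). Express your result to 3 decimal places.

Rank p: 5, 1, 6, 7, 3, 2, 4
Rank q: 5, 2, 7, 6, 3, 1, 4
d = rank(p) − rank(q): 0, -1, -1, 1, 0, 1, 0; Σd² = 4
ρ = 1 − 6Σd² / [n(n²−1)] = 1 − 6×4 / (7×48) = 1 − 24/336 ≈ 0.929

0.929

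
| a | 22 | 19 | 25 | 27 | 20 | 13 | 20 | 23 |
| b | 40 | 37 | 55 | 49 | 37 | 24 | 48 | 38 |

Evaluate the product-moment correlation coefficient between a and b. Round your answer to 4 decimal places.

n = 8, Σa = 169, Σb = 328, Σa² = 3697, Σb² = 14088, Σab = 7167
nΣab − ΣaΣb = 57336 − 55432 = 1904
nΣa² − (Σa)² = 29576 − 28561 = 1015; nΣb² − (Σb)² = 112704 − 107584 = 5120
r = 1904 / √(1015 × 5120) = 1904 / 2279.6491 ≈ 0.8352

0.8352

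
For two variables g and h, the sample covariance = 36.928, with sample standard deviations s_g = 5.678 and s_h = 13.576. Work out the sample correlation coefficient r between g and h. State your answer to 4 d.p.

r = Cov(g,h) / (s_g · s_h) = 36.928 / (5.678 × 13.576)
  = 36.928 / 77.0845 ≈ 0.4791

0.4791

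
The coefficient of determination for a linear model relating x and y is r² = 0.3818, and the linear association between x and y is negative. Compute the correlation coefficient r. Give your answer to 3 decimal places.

|r| = √0.3818 = 0.618
The association is negative, so r = −0.618.

-0.618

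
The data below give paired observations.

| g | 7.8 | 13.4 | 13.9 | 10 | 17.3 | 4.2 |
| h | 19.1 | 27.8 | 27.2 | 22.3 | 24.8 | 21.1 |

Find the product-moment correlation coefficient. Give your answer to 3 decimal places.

0.742

n = 6, Σg = 66.6, Σh = 142.3, Σg² = 850.54, Σh² = 3435.03, Σgh = 1640.24
nΣgh − ΣgΣh = 9841.44 − 9477.18 = 364.26
nΣg² − (Σg)² = 5103.24 − 4435.56 = 667.68; nΣh² − (Σh)² = 20610.18 − 20249.29 = 360.89
r = 364.26 / √(667.68 × 360.89) = 364.26 / 490.8758 ≈ 0.742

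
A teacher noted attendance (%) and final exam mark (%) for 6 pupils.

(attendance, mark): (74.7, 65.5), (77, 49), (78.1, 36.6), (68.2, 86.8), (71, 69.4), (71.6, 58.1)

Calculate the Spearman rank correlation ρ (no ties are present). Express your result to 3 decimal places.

Rank attendance: 4, 5, 6, 1, 2, 3
Rank mark: 4, 2, 1, 6, 5, 3
d = rank(attendance) − rank(mark): 0, 3, 5, -5, -3, 0; Σd² = 68
ρ = 1 − 6Σd² / [n(n²−1)] = 1 − 6×68 / (6×35) = 1 − 408/210 ≈ -0.943

-0.943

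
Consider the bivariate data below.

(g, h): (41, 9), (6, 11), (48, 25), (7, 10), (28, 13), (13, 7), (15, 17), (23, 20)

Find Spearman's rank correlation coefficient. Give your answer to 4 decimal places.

0.4286

Rank g: 7, 1, 8, 2, 6, 3, 4, 5
Rank h: 2, 4, 8, 3, 5, 1, 6, 7
d = rank(g) − rank(h): 5, -3, 0, -1, 1, 2, -2, -2; Σd² = 48
ρ = 1 − 6Σd² / [n(n²−1)] = 1 − 6×48 / (8×63) = 1 − 288/504 ≈ 0.4286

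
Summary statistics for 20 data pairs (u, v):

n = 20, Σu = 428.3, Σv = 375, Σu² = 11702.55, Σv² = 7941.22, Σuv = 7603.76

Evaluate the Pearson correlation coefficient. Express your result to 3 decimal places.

-0.281

r = (nΣuv − ΣuΣv) / √[(nΣu² − (Σu)²)(nΣv² − (Σv)²)]
Numerator: 20×7603.76 − 428.3×375 = -8537.3
Denominator: √[(234051 − 183440.89)(158824.4 − 140625)] = √[50610.11 × 18199.4] = 30349.1950
r = -8537.3 / 30349.1950 ≈ -0.281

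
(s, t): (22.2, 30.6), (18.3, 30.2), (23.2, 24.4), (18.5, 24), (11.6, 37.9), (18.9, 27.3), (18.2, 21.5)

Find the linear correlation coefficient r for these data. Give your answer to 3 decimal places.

n = 7, Σs = 130.9, Σt = 195.9, Σs² = 2531.23, Σt² = 5663.71, Σst = 3588.97
nΣst − ΣsΣt = 25122.79 − 25643.31 = -520.52
nΣs² − (Σs)² = 17718.61 − 17134.81 = 583.8; nΣt² − (Σt)² = 39645.97 − 38376.81 = 1269.16
r = -520.52 / √(583.8 × 1269.16) = -520.52 / 860.7762 ≈ -0.605

-0.605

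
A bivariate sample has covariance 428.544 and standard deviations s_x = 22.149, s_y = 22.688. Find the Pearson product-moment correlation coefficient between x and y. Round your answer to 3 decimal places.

0.853

r = Cov(x,y) / (s_x · s_y) = 428.544 / (22.149 × 22.688)
  = 428.544 / 502.5165 ≈ 0.853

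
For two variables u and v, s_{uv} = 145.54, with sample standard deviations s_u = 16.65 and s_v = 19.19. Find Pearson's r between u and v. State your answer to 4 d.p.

r = Cov(u,v) / (s_u · s_v) = 145.54 / (16.65 × 19.19)
  = 145.54 / 319.5135 ≈ 0.4555

0.4555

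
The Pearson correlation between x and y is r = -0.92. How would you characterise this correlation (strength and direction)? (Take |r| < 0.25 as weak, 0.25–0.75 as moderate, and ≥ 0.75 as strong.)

r = -0.92 < 0 so the relationship is negative.
|r| = 0.92, which falls in the strong range.

strong negative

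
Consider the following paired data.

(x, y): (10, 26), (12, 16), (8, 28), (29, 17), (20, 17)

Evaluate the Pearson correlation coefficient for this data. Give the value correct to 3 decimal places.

n = 5, Σx = 79, Σy = 104, Σx² = 1549, Σy² = 2294, Σxy = 1509
nΣxy − ΣxΣy = 7545 − 8216 = -671
nΣx² − (Σx)² = 7745 − 6241 = 1504; nΣy² − (Σy)² = 11470 − 10816 = 654
r = -671 / √(1504 × 654) = -671 / 991.7742 ≈ -0.677

-0.677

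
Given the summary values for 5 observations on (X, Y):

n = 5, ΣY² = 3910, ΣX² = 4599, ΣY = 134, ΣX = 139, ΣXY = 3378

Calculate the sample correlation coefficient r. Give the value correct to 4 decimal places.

r = (nΣXY − ΣXΣY) / √[(nΣX² − (ΣX)²)(nΣY² − (ΣY)²)]
Numerator: 5×3378 − 139×134 = -1736
Denominator: √[(22995 − 19321)(19550 − 17956)] = √[3674 × 1594] = 2419.9909
r = -1736 / 2419.9909 ≈ -0.7174

-0.7174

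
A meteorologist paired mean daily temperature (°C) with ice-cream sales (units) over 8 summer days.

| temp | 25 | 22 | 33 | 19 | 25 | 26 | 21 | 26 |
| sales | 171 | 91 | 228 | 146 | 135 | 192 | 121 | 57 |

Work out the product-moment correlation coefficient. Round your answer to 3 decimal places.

0.533

n = 8, Σx = 197, Σy = 1141, Σx² = 4977, Σy² = 183801, Σxy = 28965
nΣxy − ΣxΣy = 231720 − 224777 = 6943
nΣx² − (Σx)² = 39816 − 38809 = 1007; nΣy² − (Σy)² = 1470408 − 1301881 = 168527
r = 6943 / √(1007 × 168527) = 6943 / 13027.1520 ≈ 0.533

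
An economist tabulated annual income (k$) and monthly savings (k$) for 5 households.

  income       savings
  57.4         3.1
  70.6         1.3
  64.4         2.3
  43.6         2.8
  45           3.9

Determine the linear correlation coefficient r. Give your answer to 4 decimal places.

n = 5, Σx = 281, Σy = 13.4, Σx² = 16352.44, Σy² = 39.64, Σxy = 715.42
nΣxy − ΣxΣy = 3577.1 − 3765.4 = -188.3
nΣx² − (Σx)² = 81762.2 − 78961 = 2801.2; nΣy² − (Σy)² = 198.2 − 179.56 = 18.64
r = -188.3 / √(2801.2 × 18.64) = -188.3 / 228.5046 ≈ -0.8241

-0.8241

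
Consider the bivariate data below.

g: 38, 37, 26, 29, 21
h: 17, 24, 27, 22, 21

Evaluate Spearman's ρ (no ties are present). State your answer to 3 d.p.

Rank g: 5, 4, 2, 3, 1
Rank h: 1, 4, 5, 3, 2
d = rank(g) − rank(h): 4, 0, -3, 0, -1; Σd² = 26
ρ = 1 − 6Σd² / [n(n²−1)] = 1 − 6×26 / (5×24) = 1 − 156/120 ≈ -0.300

-0.300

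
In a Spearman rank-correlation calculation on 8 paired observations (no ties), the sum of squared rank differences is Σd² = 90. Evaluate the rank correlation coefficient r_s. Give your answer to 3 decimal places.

ρ = 1 − 6Σd² / [n(n²−1)] = 1 − 6×90 / (8×63)
  = 1 − 540/504 = 1 − 1.0714 ≈ -0.071

-0.071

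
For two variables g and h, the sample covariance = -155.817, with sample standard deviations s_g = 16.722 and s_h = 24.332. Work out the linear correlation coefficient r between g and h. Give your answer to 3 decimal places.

r = Cov(g,h) / (s_g · s_h) = -155.817 / (16.722 × 24.332)
  = -155.817 / 406.8797 ≈ -0.383

-0.383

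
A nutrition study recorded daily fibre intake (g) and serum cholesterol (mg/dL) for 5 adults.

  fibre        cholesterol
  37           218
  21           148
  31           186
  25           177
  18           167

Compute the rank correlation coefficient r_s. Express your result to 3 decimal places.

Rank fibre: 5, 2, 4, 3, 1
Rank cholesterol: 5, 1, 4, 3, 2
d = rank(fibre) − rank(cholesterol): 0, 1, 0, 0, -1; Σd² = 2
ρ = 1 − 6Σd² / [n(n²−1)] = 1 − 6×2 / (5×24) = 1 − 12/120 ≈ 0.900

0.900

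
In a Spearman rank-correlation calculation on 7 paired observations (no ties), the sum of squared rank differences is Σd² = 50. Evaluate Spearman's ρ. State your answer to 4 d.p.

ρ = 1 − 6Σd² / [n(n²−1)] = 1 − 6×50 / (7×48)
  = 1 − 300/336 = 1 − 0.89286 ≈ 0.1071

0.1071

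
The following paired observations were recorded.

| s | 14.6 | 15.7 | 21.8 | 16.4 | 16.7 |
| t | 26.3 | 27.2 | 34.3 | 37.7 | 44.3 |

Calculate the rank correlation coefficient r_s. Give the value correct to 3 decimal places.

Rank s: 1, 2, 5, 3, 4
Rank t: 1, 2, 3, 4, 5
d = rank(s) − rank(t): 0, 0, 2, -1, -1; Σd² = 6
ρ = 1 − 6Σd² / [n(n²−1)] = 1 − 6×6 / (5×24) = 1 − 36/120 ≈ 0.700

0.700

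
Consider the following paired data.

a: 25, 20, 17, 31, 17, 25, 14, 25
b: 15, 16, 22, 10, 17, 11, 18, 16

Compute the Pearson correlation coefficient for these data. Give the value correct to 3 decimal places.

-0.816

n = 8, Σa = 174, Σb = 125, Σa² = 4010, Σb² = 2055, Σab = 2595
nΣab − ΣaΣb = 20760 − 21750 = -990
nΣa² − (Σa)² = 32080 − 30276 = 1804; nΣb² − (Σb)² = 16440 − 15625 = 815
r = -990 / √(1804 × 815) = -990 / 1212.5428 ≈ -0.816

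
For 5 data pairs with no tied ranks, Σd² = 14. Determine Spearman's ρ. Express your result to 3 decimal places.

0.300

ρ = 1 − 6Σd² / [n(n²−1)] = 1 − 6×14 / (5×24)
  = 1 − 84/120 = 1 − 0.7000 ≈ 0.300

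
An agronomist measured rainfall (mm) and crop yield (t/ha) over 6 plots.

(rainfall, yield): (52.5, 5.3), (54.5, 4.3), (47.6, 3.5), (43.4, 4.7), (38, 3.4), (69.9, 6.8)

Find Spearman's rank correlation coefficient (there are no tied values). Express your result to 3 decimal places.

0.714

Rank rainfall: 4, 5, 3, 2, 1, 6
Rank yield: 5, 3, 2, 4, 1, 6
d = rank(rainfall) − rank(yield): -1, 2, 1, -2, 0, 0; Σd² = 10
ρ = 1 − 6Σd² / [n(n²−1)] = 1 − 6×10 / (6×35) = 1 − 60/210 ≈ 0.714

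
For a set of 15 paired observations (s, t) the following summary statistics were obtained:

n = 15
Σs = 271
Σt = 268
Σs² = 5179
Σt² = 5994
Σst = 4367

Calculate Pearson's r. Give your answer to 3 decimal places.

-0.813

r = (nΣst − ΣsΣt) / √[(nΣs² − (Σs)²)(nΣt² − (Σt)²)]
Numerator: 15×4367 − 271×268 = -7123
Denominator: √[(77685 − 73441)(89910 − 71824)] = √[4244 × 18086] = 8761.1063
r = -7123 / 8761.1063 ≈ -0.813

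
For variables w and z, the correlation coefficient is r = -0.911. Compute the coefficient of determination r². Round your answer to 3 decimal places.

0.830

r² = (-0.911)² = 0.830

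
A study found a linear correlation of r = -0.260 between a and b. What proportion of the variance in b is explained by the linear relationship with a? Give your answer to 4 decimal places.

r² = (-0.260)² = 0.0676

0.0676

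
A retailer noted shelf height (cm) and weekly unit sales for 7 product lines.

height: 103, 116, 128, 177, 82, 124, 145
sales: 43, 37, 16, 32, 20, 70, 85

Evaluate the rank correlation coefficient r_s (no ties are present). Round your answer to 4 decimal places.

0.1429

Rank height: 2, 3, 5, 7, 1, 4, 6
Rank sales: 5, 4, 1, 3, 2, 6, 7
d = rank(height) − rank(sales): -3, -1, 4, 4, -1, -2, -1; Σd² = 48
ρ = 1 − 6Σd² / [n(n²−1)] = 1 − 6×48 / (7×48) = 1 − 288/336 ≈ 0.1429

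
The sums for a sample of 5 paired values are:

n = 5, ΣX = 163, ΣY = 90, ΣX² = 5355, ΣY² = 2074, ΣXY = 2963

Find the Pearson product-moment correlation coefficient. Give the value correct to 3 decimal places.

0.212

r = (nΣXY − ΣXΣY) / √[(nΣX² − (ΣX)²)(nΣY² − (ΣY)²)]
Numerator: 5×2963 − 163×90 = 145
Denominator: √[(26775 − 26569)(10370 − 8100)] = √[206 × 2270] = 683.8275
r = 145 / 683.8275 ≈ 0.212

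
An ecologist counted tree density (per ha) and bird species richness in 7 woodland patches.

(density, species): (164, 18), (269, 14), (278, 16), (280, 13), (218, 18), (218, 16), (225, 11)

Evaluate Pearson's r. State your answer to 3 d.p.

n = 7, Σx = 1652, Σy = 106, Σx² = 400614, Σy² = 1646, Σxy = 24693
nΣxy − ΣxΣy = 172851 − 175112 = -2261
nΣx² − (Σx)² = 2804298 − 2729104 = 75194; nΣy² − (Σy)² = 11522 − 11236 = 286
r = -2261 / √(75194 × 286) = -2261 / 4637.4006 ≈ -0.488

-0.488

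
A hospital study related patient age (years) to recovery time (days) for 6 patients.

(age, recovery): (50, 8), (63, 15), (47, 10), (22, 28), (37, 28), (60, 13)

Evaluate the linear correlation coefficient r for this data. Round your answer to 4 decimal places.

-0.7363

n = 6, Σx = 279, Σy = 102, Σx² = 14131, Σy² = 2126, Σxy = 4247
nΣxy − ΣxΣy = 25482 − 28458 = -2976
nΣx² − (Σx)² = 84786 − 77841 = 6945; nΣy² − (Σy)² = 12756 − 10404 = 2352
r = -2976 / √(6945 × 2352) = -2976 / 4041.6135 ≈ -0.7363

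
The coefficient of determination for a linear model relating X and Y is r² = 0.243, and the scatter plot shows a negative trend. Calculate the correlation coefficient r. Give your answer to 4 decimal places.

-0.4930

|r| = √0.243 = 0.4930
The association is negative, so r = −0.4930.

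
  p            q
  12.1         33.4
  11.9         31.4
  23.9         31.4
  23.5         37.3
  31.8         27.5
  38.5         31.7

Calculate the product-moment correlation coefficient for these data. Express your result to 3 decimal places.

n = 6, Σp = 141.7, Σq = 192.7, Σp² = 3904.97, Σq² = 6239.91, Σpq = 4499.76
nΣpq − ΣpΣq = 26998.56 − 27305.59 = -307.03
nΣp² − (Σp)² = 23429.82 − 20078.89 = 3350.93; nΣq² − (Σq)² = 37439.46 − 37133.29 = 306.17
r = -307.03 / √(3350.93 × 306.17) = -307.03 / 1012.8940 ≈ -0.303

-0.303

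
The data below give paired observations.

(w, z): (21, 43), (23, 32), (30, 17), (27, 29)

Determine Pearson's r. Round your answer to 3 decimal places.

-0.953

n = 4, Σw = 101, Σz = 121, Σw² = 2599, Σz² = 4003, Σwz = 2932
nΣwz − ΣwΣz = 11728 − 12221 = -493
nΣw² − (Σw)² = 10396 − 10201 = 195; nΣz² − (Σz)² = 16012 − 14641 = 1371
r = -493 / √(195 × 1371) = -493 / 517.0542 ≈ -0.953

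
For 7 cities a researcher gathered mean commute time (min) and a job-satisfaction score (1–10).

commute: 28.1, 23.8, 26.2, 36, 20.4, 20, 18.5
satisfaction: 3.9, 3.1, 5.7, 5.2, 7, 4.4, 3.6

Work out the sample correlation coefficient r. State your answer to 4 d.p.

0.0852

n = 7, Σx = 173, Σy = 32.9, Σx² = 4496.9, Σy² = 165.67, Σxy = 817.31
nΣxy − ΣxΣy = 5721.17 − 5691.7 = 29.47
nΣx² − (Σx)² = 31478.3 − 29929 = 1549.3; nΣy² − (Σy)² = 1159.69 − 1082.41 = 77.28
r = 29.47 / √(1549.3 × 77.28) = 29.47 / 346.0201 ≈ 0.0852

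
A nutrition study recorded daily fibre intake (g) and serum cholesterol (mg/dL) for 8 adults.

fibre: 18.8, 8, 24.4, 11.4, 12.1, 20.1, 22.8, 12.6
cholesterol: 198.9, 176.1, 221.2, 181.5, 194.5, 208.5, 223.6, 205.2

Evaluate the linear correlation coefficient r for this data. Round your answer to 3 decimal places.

n = 8, Σx = 130.2, Σy = 1609.5, Σx² = 2371.78, Σy² = 325850.61, Σxy = 26842.4
nΣxy − ΣxΣy = 214739.2 − 209556.9 = 5182.3
nΣx² − (Σx)² = 18974.24 − 16952.04 = 2022.2; nΣy² − (Σy)² = 2606804.88 − 2590490.25 = 16314.63
r = 5182.3 / √(2022.2 × 16314.63) = 5182.3 / 5743.8180 ≈ 0.902

0.902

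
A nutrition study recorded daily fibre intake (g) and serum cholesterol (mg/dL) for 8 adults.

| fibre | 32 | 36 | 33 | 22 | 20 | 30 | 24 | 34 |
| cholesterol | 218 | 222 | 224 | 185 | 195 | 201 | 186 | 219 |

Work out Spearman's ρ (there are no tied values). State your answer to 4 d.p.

0.8571

Rank fibre: 5, 8, 6, 2, 1, 4, 3, 7
Rank cholesterol: 5, 7, 8, 1, 3, 4, 2, 6
d = rank(fibre) − rank(cholesterol): 0, 1, -2, 1, -2, 0, 1, 1; Σd² = 12
ρ = 1 − 6Σd² / [n(n²−1)] = 1 − 6×12 / (8×63) = 1 − 72/504 ≈ 0.8571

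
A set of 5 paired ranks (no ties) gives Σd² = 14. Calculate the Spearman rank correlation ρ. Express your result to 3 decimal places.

0.300

ρ = 1 − 6Σd² / [n(n²−1)] = 1 − 6×14 / (5×24)
  = 1 − 84/120 = 1 − 0.7000 ≈ 0.300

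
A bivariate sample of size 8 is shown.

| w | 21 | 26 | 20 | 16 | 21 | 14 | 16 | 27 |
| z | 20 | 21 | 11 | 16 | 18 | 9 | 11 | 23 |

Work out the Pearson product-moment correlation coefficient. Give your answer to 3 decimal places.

0.850

n = 8, Σw = 161, Σz = 129, Σw² = 3395, Σz² = 2273, Σwz = 2743
nΣwz − ΣwΣz = 21944 − 20769 = 1175
nΣw² − (Σw)² = 27160 − 25921 = 1239; nΣz² − (Σz)² = 18184 − 16641 = 1543
r = 1175 / √(1239 × 1543) = 1175 / 1382.6702 ≈ 0.850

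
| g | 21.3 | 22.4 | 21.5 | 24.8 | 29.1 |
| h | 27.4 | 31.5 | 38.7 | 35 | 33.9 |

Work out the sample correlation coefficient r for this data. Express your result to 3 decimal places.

n = 5, Σg = 119.1, Σh = 166.5, Σg² = 2879.55, Σh² = 5614.91, Σgh = 3975.76
nΣgh − ΣgΣh = 19878.8 − 19830.15 = 48.65
nΣg² − (Σg)² = 14397.75 − 14184.81 = 212.94; nΣh² − (Σh)² = 28074.55 − 27722.25 = 352.3
r = 48.65 / √(212.94 × 352.3) = 48.65 / 273.8955 ≈ 0.178

0.178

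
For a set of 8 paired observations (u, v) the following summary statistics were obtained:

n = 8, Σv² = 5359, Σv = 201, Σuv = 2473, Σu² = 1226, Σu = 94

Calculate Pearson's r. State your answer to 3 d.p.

r = (nΣuv − ΣuΣv) / √[(nΣu² − (Σu)²)(nΣv² − (Σv)²)]
Numerator: 8×2473 − 94×201 = 890
Denominator: √[(9808 − 8836)(42872 − 40401)] = √[972 × 2471] = 1549.7780
r = 890 / 1549.7780 ≈ 0.574

0.574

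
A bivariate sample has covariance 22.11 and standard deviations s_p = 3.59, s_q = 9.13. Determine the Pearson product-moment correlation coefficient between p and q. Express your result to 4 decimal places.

0.6746

r = Cov(p,q) / (s_p · s_q) = 22.11 / (3.59 × 9.13)
  = 22.11 / 32.7767 ≈ 0.6746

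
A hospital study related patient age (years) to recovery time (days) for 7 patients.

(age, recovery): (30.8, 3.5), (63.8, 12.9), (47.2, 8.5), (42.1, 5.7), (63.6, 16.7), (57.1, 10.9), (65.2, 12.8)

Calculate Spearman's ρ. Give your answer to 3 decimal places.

0.857

Rank age: 1, 6, 3, 2, 5, 4, 7
Rank recovery: 1, 6, 3, 2, 7, 4, 5
d = rank(age) − rank(recovery): 0, 0, 0, 0, -2, 0, 2; Σd² = 8
ρ = 1 − 6Σd² / [n(n²−1)] = 1 − 6×8 / (7×48) = 1 − 48/336 ≈ 0.857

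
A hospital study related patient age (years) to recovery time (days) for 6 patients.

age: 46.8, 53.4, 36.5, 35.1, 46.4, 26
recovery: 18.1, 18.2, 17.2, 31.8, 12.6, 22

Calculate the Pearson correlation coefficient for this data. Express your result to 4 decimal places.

-0.4937

n = 6, Σx = 244.2, Σy = 119.9, Σx² = 10435.02, Σy² = 2608.69, Σxy = 4719.58
nΣxy − ΣxΣy = 28317.48 − 29279.58 = -962.1
nΣx² − (Σx)² = 62610.12 − 59633.64 = 2976.48; nΣy² − (Σy)² = 15652.14 − 14376.01 = 1276.13
r = -962.1 / √(2976.48 × 1276.13) = -962.1 / 1948.9421 ≈ -0.4937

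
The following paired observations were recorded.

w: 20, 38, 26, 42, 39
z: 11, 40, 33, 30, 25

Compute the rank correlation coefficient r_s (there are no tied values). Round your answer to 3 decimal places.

Rank w: 1, 3, 2, 5, 4
Rank z: 1, 5, 4, 3, 2
d = rank(w) − rank(z): 0, -2, -2, 2, 2; Σd² = 16
ρ = 1 − 6Σd² / [n(n²−1)] = 1 − 6×16 / (5×24) = 1 − 96/120 ≈ 0.200

0.200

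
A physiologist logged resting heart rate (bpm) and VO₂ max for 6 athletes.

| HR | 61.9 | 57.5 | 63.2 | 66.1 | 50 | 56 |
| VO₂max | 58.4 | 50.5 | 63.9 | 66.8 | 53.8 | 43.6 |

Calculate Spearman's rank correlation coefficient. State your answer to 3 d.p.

0.829

Rank HR: 4, 3, 5, 6, 1, 2
Rank VO₂max: 4, 2, 5, 6, 3, 1
d = rank(HR) − rank(VO₂max): 0, 1, 0, 0, -2, 1; Σd² = 6
ρ = 1 − 6Σd² / [n(n²−1)] = 1 − 6×6 / (6×35) = 1 − 36/210 ≈ 0.829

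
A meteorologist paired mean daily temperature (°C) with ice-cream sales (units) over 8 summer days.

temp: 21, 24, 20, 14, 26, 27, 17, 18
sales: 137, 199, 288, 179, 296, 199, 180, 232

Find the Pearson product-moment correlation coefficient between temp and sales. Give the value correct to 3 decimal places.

0.301

n = 8, Σx = 167, Σy = 1710, Σx² = 3631, Σy² = 386796, Σxy = 36224
nΣxy − ΣxΣy = 289792 − 285570 = 4222
nΣx² − (Σx)² = 29048 − 27889 = 1159; nΣy² − (Σy)² = 3094368 − 2924100 = 170268
r = 4222 / √(1159 × 170268) = 4222 / 14047.7974 ≈ 0.301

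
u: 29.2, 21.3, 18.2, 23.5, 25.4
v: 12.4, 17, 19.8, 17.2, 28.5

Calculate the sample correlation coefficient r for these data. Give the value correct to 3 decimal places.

-0.196

n = 5, Σu = 117.6, Σv = 94.9, Σu² = 2834.98, Σv² = 1942.89, Σuv = 2212.64
nΣuv − ΣuΣv = 11063.2 − 11160.24 = -97.04
nΣu² − (Σu)² = 14174.9 − 13829.76 = 345.14; nΣv² − (Σv)² = 9714.45 − 9006.01 = 708.44
r = -97.04 / √(345.14 × 708.44) = -97.04 / 494.4805 ≈ -0.196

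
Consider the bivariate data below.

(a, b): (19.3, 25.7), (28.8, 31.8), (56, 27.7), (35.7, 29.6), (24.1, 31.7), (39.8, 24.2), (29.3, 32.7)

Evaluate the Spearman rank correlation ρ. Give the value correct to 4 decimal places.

-0.2500

Rank a: 1, 3, 7, 5, 2, 6, 4
Rank b: 2, 6, 3, 4, 5, 1, 7
d = rank(a) − rank(b): -1, -3, 4, 1, -3, 5, -3; Σd² = 70
ρ = 1 − 6Σd² / [n(n²−1)] = 1 − 6×70 / (7×48) = 1 − 420/336 ≈ -0.2500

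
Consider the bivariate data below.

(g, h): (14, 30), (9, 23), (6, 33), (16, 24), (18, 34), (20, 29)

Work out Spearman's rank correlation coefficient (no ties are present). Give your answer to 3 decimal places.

Rank g: 3, 2, 1, 4, 5, 6
Rank h: 4, 1, 5, 2, 6, 3
d = rank(g) − rank(h): -1, 1, -4, 2, -1, 3; Σd² = 32
ρ = 1 − 6Σd² / [n(n²−1)] = 1 − 6×32 / (6×35) = 1 − 192/210 ≈ 0.086

0.086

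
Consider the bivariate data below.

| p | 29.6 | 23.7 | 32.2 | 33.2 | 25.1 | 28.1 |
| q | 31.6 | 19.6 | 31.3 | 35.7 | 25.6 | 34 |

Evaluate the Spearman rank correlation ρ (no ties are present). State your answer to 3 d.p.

0.771

Rank p: 4, 1, 5, 6, 2, 3
Rank q: 4, 1, 3, 6, 2, 5
d = rank(p) − rank(q): 0, 0, 2, 0, 0, -2; Σd² = 8
ρ = 1 − 6Σd² / [n(n²−1)] = 1 − 6×8 / (6×35) = 1 − 48/210 ≈ 0.771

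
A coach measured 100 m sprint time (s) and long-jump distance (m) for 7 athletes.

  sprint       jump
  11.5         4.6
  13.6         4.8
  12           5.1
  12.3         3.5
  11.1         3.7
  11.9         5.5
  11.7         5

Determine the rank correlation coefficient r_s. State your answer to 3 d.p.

0.107

Rank sprint: 2, 7, 5, 6, 1, 4, 3
Rank jump: 3, 4, 6, 1, 2, 7, 5
d = rank(sprint) − rank(jump): -1, 3, -1, 5, -1, -3, -2; Σd² = 50
ρ = 1 − 6Σd² / [n(n²−1)] = 1 − 6×50 / (7×48) = 1 − 300/336 ≈ 0.107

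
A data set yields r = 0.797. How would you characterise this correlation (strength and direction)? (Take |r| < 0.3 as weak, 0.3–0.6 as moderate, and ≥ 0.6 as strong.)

strong positive

r = 0.797 > 0 so the relationship is positive.
|r| = 0.797, which falls in the strong range.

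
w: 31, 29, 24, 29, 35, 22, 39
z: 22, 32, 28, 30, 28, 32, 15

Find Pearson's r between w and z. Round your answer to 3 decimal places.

-0.741

n = 7, Σw = 209, Σz = 187, Σw² = 6449, Σz² = 5225, Σwz = 5421
nΣwz − ΣwΣz = 37947 − 39083 = -1136
nΣw² − (Σw)² = 45143 − 43681 = 1462; nΣz² − (Σz)² = 36575 − 34969 = 1606
r = -1136 / √(1462 × 1606) = -1136 / 1532.3094 ≈ -0.741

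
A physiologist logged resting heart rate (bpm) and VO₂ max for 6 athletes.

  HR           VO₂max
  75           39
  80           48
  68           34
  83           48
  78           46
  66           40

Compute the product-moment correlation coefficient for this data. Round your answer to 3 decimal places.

n = 6, Σx = 450, Σy = 255, Σx² = 33978, Σy² = 11001, Σxy = 19289
nΣxy − ΣxΣy = 115734 − 114750 = 984
nΣx² − (Σx)² = 203868 − 202500 = 1368; nΣy² − (Σy)² = 66006 − 65025 = 981
r = 984 / √(1368 × 981) = 984 / 1158.4507 ≈ 0.849

0.849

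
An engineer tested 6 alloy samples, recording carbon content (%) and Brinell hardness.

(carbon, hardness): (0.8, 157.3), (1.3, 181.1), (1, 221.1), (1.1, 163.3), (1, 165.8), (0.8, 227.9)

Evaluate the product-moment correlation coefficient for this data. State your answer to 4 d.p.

n = 6, Σx = 6, Σy = 1116.5, Σx² = 6.18, Σy² = 212520.65, Σxy = 1110.12
nΣxy − ΣxΣy = 6660.72 − 6699 = -38.28
nΣx² − (Σx)² = 37.08 − 36 = 1.08; nΣy² − (Σy)² = 1275123.9 − 1246572.25 = 28551.65
r = -38.28 / √(1.08 × 28551.65) = -38.28 / 175.6012 ≈ -0.2180

-0.2180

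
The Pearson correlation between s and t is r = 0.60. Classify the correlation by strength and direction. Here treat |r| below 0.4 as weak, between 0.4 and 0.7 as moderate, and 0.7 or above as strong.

r = 0.60 > 0 so the relationship is positive.
|r| = 0.60, which falls in the moderate range.

moderate positive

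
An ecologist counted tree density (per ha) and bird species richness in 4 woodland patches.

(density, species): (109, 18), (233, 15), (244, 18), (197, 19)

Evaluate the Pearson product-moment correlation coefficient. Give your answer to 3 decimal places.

-0.347

n = 4, Σx = 783, Σy = 70, Σx² = 164515, Σy² = 1234, Σxy = 13592
nΣxy − ΣxΣy = 54368 − 54810 = -442
nΣx² − (Σx)² = 658060 − 613089 = 44971; nΣy² − (Σy)² = 4936 − 4900 = 36
r = -442 / √(44971 × 36) = -442 / 1272.3820 ≈ -0.347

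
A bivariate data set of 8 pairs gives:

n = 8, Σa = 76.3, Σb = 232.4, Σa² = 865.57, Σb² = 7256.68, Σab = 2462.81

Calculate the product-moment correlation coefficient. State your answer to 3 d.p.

0.933

r = (nΣab − ΣaΣb) / √[(nΣa² − (Σa)²)(nΣb² − (Σb)²)]
Numerator: 8×2462.81 − 76.3×232.4 = 1970.36
Denominator: √[(6924.56 − 5821.69)(58053.44 − 54009.76)] = √[1102.87 × 4043.68] = 2111.7891
r = 1970.36 / 2111.7891 ≈ 0.933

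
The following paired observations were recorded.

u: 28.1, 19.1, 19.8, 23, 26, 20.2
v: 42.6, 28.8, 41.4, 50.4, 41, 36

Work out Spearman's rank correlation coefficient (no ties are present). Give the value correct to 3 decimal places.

Rank u: 6, 1, 2, 4, 5, 3
Rank v: 5, 1, 4, 6, 3, 2
d = rank(u) − rank(v): 1, 0, -2, -2, 2, 1; Σd² = 14
ρ = 1 − 6Σd² / [n(n²−1)] = 1 − 6×14 / (6×35) = 1 − 84/210 ≈ 0.600

0.600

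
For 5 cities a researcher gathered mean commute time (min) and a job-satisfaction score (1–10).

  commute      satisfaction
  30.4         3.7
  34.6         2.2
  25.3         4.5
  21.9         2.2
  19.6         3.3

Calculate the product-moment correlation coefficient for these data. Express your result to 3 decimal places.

-0.156

n = 5, Σx = 131.8, Σy = 15.9, Σx² = 3625.18, Σy² = 54.51, Σxy = 415.31
nΣxy − ΣxΣy = 2076.55 − 2095.62 = -19.07
nΣx² − (Σx)² = 18125.9 − 17371.24 = 754.66; nΣy² − (Σy)² = 272.55 − 252.81 = 19.74
r = -19.07 / √(754.66 × 19.74) = -19.07 / 122.0532 ≈ -0.156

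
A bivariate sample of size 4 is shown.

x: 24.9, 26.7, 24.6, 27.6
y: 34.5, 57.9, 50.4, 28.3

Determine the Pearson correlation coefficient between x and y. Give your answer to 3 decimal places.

-0.239

n = 4, Σx = 103.8, Σy = 171.1, Σx² = 2699.82, Σy² = 7883.71, Σxy = 4425.9
nΣxy − ΣxΣy = 17703.6 − 17760.18 = -56.58
nΣx² − (Σx)² = 10799.28 − 10774.44 = 24.84; nΣy² − (Σy)² = 31534.84 − 29275.21 = 2259.63
r = -56.58 / √(24.84 × 2259.63) = -56.58 / 236.9160 ≈ -0.239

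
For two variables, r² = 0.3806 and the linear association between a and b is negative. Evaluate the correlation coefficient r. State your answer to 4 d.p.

|r| = √0.3806 = 0.6169
The association is negative, so r = −0.6169.

-0.6169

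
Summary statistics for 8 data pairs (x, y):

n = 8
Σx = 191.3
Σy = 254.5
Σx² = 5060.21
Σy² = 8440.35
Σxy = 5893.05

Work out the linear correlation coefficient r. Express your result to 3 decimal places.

r = (nΣxy − ΣxΣy) / √[(nΣx² − (Σx)²)(nΣy² − (Σy)²)]
Numerator: 8×5893.05 − 191.3×254.5 = -1541.45
Denominator: √[(40481.68 − 36595.69)(67522.8 − 64770.25)] = √[3885.99 × 2752.55] = 3270.5323
r = -1541.45 / 3270.5323 ≈ -0.471

-0.471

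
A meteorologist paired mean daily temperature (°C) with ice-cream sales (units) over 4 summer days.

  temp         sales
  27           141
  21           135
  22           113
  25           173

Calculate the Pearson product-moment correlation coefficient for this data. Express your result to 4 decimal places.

n = 4, Σx = 95, Σy = 562, Σx² = 2279, Σy² = 80804, Σxy = 13453
nΣxy − ΣxΣy = 53812 − 53390 = 422
nΣx² − (Σx)² = 9116 − 9025 = 91; nΣy² − (Σy)² = 323216 − 315844 = 7372
r = 422 / √(91 × 7372) = 422 / 819.0556 ≈ 0.5152

0.5152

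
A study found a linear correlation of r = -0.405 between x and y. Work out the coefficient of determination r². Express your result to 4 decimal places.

0.1640

r² = (-0.405)² = 0.1640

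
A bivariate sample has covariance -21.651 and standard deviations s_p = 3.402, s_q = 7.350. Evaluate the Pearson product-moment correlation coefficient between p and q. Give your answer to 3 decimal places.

-0.866

r = Cov(p,q) / (s_p · s_q) = -21.651 / (3.402 × 7.350)
  = -21.651 / 25.0047 ≈ -0.866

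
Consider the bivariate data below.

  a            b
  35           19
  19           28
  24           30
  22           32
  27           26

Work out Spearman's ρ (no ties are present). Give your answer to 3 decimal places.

Rank a: 5, 1, 3, 2, 4
Rank b: 1, 3, 4, 5, 2
d = rank(a) − rank(b): 4, -2, -1, -3, 2; Σd² = 34
ρ = 1 − 6Σd² / [n(n²−1)] = 1 − 6×34 / (5×24) = 1 − 204/120 ≈ -0.700

-0.700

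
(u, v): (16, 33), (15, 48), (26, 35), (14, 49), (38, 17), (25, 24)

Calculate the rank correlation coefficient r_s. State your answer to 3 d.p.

-0.829

Rank u: 3, 2, 5, 1, 6, 4
Rank v: 3, 5, 4, 6, 1, 2
d = rank(u) − rank(v): 0, -3, 1, -5, 5, 2; Σd² = 64
ρ = 1 − 6Σd² / [n(n²−1)] = 1 − 6×64 / (6×35) = 1 − 384/210 ≈ -0.829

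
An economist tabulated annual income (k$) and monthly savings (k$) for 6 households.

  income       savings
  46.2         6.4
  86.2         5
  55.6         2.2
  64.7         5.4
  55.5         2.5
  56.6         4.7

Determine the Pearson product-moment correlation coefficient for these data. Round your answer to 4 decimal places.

0.0889

n = 6, Σx = 364.8, Σy = 26.2, Σx² = 23126.14, Σy² = 128.3, Σxy = 1603.15
nΣxy − ΣxΣy = 9618.9 − 9557.76 = 61.14
nΣx² − (Σx)² = 138756.84 − 133079.04 = 5677.8; nΣy² − (Σy)² = 769.8 − 686.44 = 83.36
r = 61.14 / √(5677.8 × 83.36) = 61.14 / 687.9690 ≈ 0.0889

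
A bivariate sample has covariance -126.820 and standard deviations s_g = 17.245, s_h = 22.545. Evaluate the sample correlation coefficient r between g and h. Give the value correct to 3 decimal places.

r = Cov(g,h) / (s_g · s_h) = -126.820 / (17.245 × 22.545)
  = -126.820 / 388.7885 ≈ -0.326

-0.326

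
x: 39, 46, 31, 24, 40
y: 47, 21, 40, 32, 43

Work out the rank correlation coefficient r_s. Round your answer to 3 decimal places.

Rank x: 3, 5, 2, 1, 4
Rank y: 5, 1, 3, 2, 4
d = rank(x) − rank(y): -2, 4, -1, -1, 0; Σd² = 22
ρ = 1 − 6Σd² / [n(n²−1)] = 1 − 6×22 / (5×24) = 1 − 132/120 ≈ -0.100

-0.100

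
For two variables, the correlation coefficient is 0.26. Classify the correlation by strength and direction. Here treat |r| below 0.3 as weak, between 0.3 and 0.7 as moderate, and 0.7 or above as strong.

weak positive

r = 0.26 > 0 so the relationship is positive.
|r| = 0.26, which falls in the weak range.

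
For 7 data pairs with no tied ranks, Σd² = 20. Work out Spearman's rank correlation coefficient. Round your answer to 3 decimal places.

0.643

ρ = 1 − 6Σd² / [n(n²−1)] = 1 − 6×20 / (7×48)
  = 1 − 120/336 = 1 − 0.3571 ≈ 0.643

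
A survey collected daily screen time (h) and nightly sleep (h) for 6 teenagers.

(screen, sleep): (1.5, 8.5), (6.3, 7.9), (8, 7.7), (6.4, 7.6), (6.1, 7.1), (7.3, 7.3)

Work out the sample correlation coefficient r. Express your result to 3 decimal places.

n = 6, Σx = 35.6, Σy = 46.1, Σx² = 237.4, Σy² = 355.41, Σxy = 269.36
nΣxy − ΣxΣy = 1616.16 − 1641.16 = -25
nΣx² − (Σx)² = 1424.4 − 1267.36 = 157.04; nΣy² − (Σy)² = 2132.46 − 2125.21 = 7.25
r = -25 / √(157.04 × 7.25) = -25 / 33.7423 ≈ -0.741

-0.741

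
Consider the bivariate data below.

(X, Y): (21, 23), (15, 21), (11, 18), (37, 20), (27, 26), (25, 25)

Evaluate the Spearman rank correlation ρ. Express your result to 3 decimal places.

Rank X: 3, 2, 1, 6, 5, 4
Rank Y: 4, 3, 1, 2, 6, 5
d = rank(X) − rank(Y): -1, -1, 0, 4, -1, -1; Σd² = 20
ρ = 1 − 6Σd² / [n(n²−1)] = 1 − 6×20 / (6×35) = 1 − 120/210 ≈ 0.429

0.429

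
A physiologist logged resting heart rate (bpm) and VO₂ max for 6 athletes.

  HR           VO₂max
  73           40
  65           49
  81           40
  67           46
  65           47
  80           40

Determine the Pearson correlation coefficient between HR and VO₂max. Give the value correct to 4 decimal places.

-0.9133

n = 6, Σx = 431, Σy = 262, Σx² = 31229, Σy² = 11526, Σxy = 18682
nΣxy − ΣxΣy = 112092 − 112922 = -830
nΣx² − (Σx)² = 187374 − 185761 = 1613; nΣy² − (Σy)² = 69156 − 68644 = 512
r = -830 / √(1613 × 512) = -830 / 908.7662 ≈ -0.9133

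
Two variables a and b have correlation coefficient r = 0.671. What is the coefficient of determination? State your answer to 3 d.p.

r² = (0.671)² = 0.450

0.450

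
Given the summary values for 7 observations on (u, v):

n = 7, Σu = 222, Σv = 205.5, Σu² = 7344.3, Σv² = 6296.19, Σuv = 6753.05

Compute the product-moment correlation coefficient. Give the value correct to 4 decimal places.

0.8337

r = (nΣuv − ΣuΣv) / √[(nΣu² − (Σu)²)(nΣv² − (Σv)²)]
Numerator: 7×6753.05 − 222×205.5 = 1650.35
Denominator: √[(51410.1 − 49284)(44073.33 − 42230.25)] = √[2126.1 × 1843.08] = 1979.5384
r = 1650.35 / 1979.5384 ≈ 0.8337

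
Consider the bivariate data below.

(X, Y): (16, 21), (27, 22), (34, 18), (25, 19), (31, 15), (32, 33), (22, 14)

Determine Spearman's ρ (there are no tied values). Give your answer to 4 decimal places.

0.1429

Rank X: 1, 4, 7, 3, 5, 6, 2
Rank Y: 5, 6, 3, 4, 2, 7, 1
d = rank(X) − rank(Y): -4, -2, 4, -1, 3, -1, 1; Σd² = 48
ρ = 1 − 6Σd² / [n(n²−1)] = 1 − 6×48 / (7×48) = 1 − 288/336 ≈ 0.1429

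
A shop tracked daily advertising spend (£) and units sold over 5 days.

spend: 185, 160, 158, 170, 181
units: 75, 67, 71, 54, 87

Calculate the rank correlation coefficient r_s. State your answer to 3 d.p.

Rank spend: 5, 2, 1, 3, 4
Rank units: 4, 2, 3, 1, 5
d = rank(spend) − rank(units): 1, 0, -2, 2, -1; Σd² = 10
ρ = 1 − 6Σd² / [n(n²−1)] = 1 − 6×10 / (5×24) = 1 − 60/120 ≈ 0.500

0.500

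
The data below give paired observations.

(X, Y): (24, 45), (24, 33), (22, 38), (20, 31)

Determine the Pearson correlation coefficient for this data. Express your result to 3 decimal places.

n = 4, ΣX = 90, ΣY = 147, ΣX² = 2036, ΣY² = 5519, ΣXY = 3328
nΣXY − ΣXΣY = 13312 − 13230 = 82
nΣX² − (ΣX)² = 8144 − 8100 = 44; nΣY² − (ΣY)² = 22076 − 21609 = 467
r = 82 / √(44 × 467) = 82 / 143.3457 ≈ 0.572

0.572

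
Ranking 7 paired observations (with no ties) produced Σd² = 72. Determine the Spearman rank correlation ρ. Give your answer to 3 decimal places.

-0.286

ρ = 1 − 6Σd² / [n(n²−1)] = 1 − 6×72 / (7×48)
  = 1 − 432/336 = 1 − 1.2857 ≈ -0.286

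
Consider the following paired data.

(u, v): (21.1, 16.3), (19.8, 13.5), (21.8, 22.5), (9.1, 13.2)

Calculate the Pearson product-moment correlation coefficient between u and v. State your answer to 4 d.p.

n = 4, Σu = 71.8, Σv = 65.5, Σu² = 1395.3, Σv² = 1128.43, Σuv = 1221.85
nΣuv − ΣuΣv = 4887.4 − 4702.9 = 184.5
nΣu² − (Σu)² = 5581.2 − 5155.24 = 425.96; nΣv² − (Σv)² = 4513.72 − 4290.25 = 223.47
r = 184.5 / √(425.96 × 223.47) = 184.5 / 308.5276 ≈ 0.5980

0.5980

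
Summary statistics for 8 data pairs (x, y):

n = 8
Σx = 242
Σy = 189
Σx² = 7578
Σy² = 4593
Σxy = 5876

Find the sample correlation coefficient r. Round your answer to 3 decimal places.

r = (nΣxy − ΣxΣy) / √[(nΣx² − (Σx)²)(nΣy² − (Σy)²)]
Numerator: 8×5876 − 242×189 = 1270
Denominator: √[(60624 − 58564)(36744 − 35721)] = √[2060 × 1023] = 1451.6818
r = 1270 / 1451.6818 ≈ 0.875

0.875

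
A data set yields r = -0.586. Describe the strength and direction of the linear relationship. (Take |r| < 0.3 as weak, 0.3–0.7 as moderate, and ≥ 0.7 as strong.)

r = -0.586 < 0 so the relationship is negative.
|r| = 0.586, which falls in the moderate range.

moderate negative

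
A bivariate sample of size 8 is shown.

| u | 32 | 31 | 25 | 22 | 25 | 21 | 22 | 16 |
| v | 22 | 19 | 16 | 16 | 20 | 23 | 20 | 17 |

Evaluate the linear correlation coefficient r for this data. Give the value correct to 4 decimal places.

0.3043

n = 8, Σu = 194, Σv = 153, Σu² = 4900, Σv² = 2975, Σuv = 3740
nΣuv − ΣuΣv = 29920 − 29682 = 238
nΣu² − (Σu)² = 39200 − 37636 = 1564; nΣv² − (Σv)² = 23800 − 23409 = 391
r = 238 / √(1564 × 391) = 238 / 782.0000 ≈ 0.3043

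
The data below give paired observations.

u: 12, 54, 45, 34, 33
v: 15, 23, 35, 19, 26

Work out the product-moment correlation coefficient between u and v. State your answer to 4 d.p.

0.6265

n = 5, Σu = 178, Σv = 118, Σu² = 7330, Σv² = 3016, Σuv = 4501
nΣuv − ΣuΣv = 22505 − 21004 = 1501
nΣu² − (Σu)² = 36650 − 31684 = 4966; nΣv² − (Σv)² = 15080 − 13924 = 1156
r = 1501 / √(4966 × 1156) = 1501 / 2395.9750 ≈ 0.6265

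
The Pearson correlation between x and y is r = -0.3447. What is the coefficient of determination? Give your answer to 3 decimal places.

0.119

r² = (-0.3447)² = 0.119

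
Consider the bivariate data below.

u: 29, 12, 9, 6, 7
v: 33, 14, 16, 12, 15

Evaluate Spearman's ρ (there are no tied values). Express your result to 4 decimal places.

Rank u: 5, 4, 3, 1, 2
Rank v: 5, 2, 4, 1, 3
d = rank(u) − rank(v): 0, 2, -1, 0, -1; Σd² = 6
ρ = 1 − 6Σd² / [n(n²−1)] = 1 − 6×6 / (5×24) = 1 − 36/120 ≈ 0.7000

0.7000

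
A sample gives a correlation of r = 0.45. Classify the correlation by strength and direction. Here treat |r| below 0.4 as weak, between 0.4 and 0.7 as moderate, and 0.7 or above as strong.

moderate positive

r = 0.45 > 0 so the relationship is positive.
|r| = 0.45, which falls in the moderate range.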